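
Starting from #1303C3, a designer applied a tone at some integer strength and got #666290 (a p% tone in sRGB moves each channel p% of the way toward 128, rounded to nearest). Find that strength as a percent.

#1303C3 is rgb(19, 3, 195); #666290 is rgb(102, 98, 144).
On the G channel (widest range): 98 ≈ 3 + (p/100)(128 − 3), so p ≈ 100×(98 − 3)/(128 − 3) = 9500/125 = 76.00.
p = 76 reproduces all three channels after rounding.

76%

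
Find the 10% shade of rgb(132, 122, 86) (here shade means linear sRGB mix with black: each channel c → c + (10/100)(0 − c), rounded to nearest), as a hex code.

#776E4D

Lerp each channel 10% toward 0:
  R: 132 − 13.2 = 118.8 → 119
  G: 122 + 0.1×(0−122) = 122 − 12.2 = 109.8 → 110
  B: 86 − 8.6 = 77.4 → 77
rgb(119, 110, 77) = #776E4D.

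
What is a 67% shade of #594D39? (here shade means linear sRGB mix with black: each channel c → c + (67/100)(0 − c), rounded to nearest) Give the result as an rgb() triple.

#594D39 is rgb(89, 77, 57).
A 67% shade moves each channel 67% toward 0:
  R: 89 + 0.67×(0−89) = 89 − 59.63 = 29.37 → 29
  G: 77 − 51.59 = 25.41 → 25
  B: 57 + 0.67×(0−57) = 57 − 38.19 = 18.81 → 19

rgb(29, 25, 19)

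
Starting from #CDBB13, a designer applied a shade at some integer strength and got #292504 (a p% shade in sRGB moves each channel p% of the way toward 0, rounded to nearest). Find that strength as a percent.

80%

#CDBB13 is rgb(205, 187, 19); #292504 is rgb(41, 37, 4).
On the R channel (widest range): 41 ≈ 205 + (p/100)(0 − 205), so p ≈ 100×(41 − 205)/(0 − 205) = -16400/-205 = 80.00.
p = 80 reproduces all three channels after rounding.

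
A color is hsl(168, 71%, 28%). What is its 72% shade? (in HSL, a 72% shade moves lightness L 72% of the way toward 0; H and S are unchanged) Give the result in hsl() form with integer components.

hsl(168, 71%, 8%)

L moves 72% from 28 toward 0: 28 − 20.16 = 7.84 → 8.
H and S are unchanged.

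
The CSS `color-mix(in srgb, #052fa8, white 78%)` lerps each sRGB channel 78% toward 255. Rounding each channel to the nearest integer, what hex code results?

#c8d1ec

#052fa8 is rgb(5, 47, 168).
A 78% tint moves each channel 78% toward 255:
  R: 5 + 195 = 200 → 200
  G: 47 + 162.24 = 209.24 → 209
  B: 168 + 0.78×(255−168) = 168 + 67.86 = 235.86 → 236
rgb(200, 209, 236) = #c8d1ec.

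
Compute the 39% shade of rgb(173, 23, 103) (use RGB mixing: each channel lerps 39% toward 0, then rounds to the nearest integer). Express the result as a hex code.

A 39% shade moves each channel 39% toward 0:
  R: 173 + 0.39×(0−173) = 173 − 67.47 = 105.53 → 106
  G: 23 + 0.39×(0−23) = 23 − 8.97 = 14.03 → 14
  B: 103 + 0.39×(0−103) = 103 − 40.17 = 62.83 → 63
rgb(106, 14, 63) = #6A0E3F.

#6A0E3F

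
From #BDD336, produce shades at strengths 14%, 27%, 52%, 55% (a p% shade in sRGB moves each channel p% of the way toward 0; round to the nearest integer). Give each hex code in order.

#BDD336 is rgb(189, 211, 54).
14%: (189 − 26.46 = 162.54→163, 211 − 29.54 = 181.46→181, 54 − 7.56 = 46.44→46) → #A3B52E
27%: (189 − 51.03 = 137.97→138, 211 − 56.97 = 154.03→154, 54 − 14.58 = 39.42→39) → #8A9A27
52%: (189 − 98.28 = 90.72→91, 211 − 109.72 = 101.28→101, 54 − 28.08 = 25.92→26) → #5B651A
55%: (189 − 103.95 = 85.05→85, 211 − 116.05 = 94.95→95, 54 − 29.7 = 24.3→24) → #555F18

#A3B52E, #8A9A27, #5B651A, #555F18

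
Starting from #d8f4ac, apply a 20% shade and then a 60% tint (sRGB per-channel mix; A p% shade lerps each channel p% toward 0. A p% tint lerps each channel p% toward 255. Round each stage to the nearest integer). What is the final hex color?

#dee7d0

#d8f4ac is rgb(216, 244, 172).
A 20% shade moves each channel 20% toward 0:
  R: 216 + 0.2×(0−216) = 216 − 43.2 = 172.8 → 173
  G: 244 + 0.2×(0−244) = 244 − 48.8 = 195.2 → 195
  B: 172 + 0.2×(0−172) = 172 − 34.4 = 137.6 → 138
After the shade: rgb(173, 195, 138) = #adc38a.
Lerp each channel 60% toward 255:
  R: 173 + 0.6×(255−173) = 173 + 49.2 = 222.2 → 222
  G: 195 + 0.6×(255−195) = 195 + 36 = 231 → 231
  B: 138 + 70.2 = 208.2 → 208
rgb(222, 231, 208) = #dee7d0.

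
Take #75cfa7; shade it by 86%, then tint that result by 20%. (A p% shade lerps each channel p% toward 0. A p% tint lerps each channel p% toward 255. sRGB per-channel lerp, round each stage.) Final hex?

#75cfa7 is rgb(117, 207, 167).
Per channel, c → c + 0.86(0 − c):
  R: 117 + 0.86×(0−117) = 117 − 100.62 = 16.38 → 16
  G: 207 + 0.86×(0−207) = 207 − 178.02 = 28.98 → 29
  B: 167 + 0.86×(0−167) = 167 − 143.62 = 23.38 → 23
After the shade: rgb(16, 29, 23) = #101d17.
Lerp each channel 20% toward 255:
  R: 16 + 47.8 = 63.8 → 64
  G: 29 + 0.2×(255−29) = 29 + 45.2 = 74.2 → 74
  B: 23 + 0.2×(255−23) = 23 + 46.4 = 69.4 → 69
rgb(64, 74, 69) = #404a45.

#404a45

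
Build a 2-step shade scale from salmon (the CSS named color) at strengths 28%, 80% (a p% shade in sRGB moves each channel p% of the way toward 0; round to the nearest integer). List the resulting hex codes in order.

#B45C52, #321A17

CSS salmon is rgb(250, 128, 114).
28%: (250 − 70 = 180→180, 128 − 35.84 = 92.16→92, 114 − 31.92 = 82.08→82) → #B45C52
80%: (250 − 200 = 50→50, 128 − 102.4 = 25.6→26, 114 − 91.2 = 22.8→23) → #321A17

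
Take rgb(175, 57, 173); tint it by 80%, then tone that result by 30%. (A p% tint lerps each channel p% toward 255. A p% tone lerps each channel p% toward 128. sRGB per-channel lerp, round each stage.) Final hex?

#CEBDCE

Per channel, c → c + 0.8(255 − c):
  R: 175 + 64 = 239 → 239
  G: 57 + 0.8×(255−57) = 57 + 158.4 = 215.4 → 215
  B: 173 + 65.6 = 238.6 → 239
After the tint: rgb(239, 215, 239) = #EFD7EF.
Lerp each channel 30% toward 128:
  R: 239 + 0.3×(128−239) = 239 − 33.3 = 205.7 → 206
  G: 215 − 26.1 = 188.9 → 189
  B: 239 + 0.3×(128−239) = 239 − 33.3 = 205.7 → 206
rgb(206, 189, 206) = #CEBDCE.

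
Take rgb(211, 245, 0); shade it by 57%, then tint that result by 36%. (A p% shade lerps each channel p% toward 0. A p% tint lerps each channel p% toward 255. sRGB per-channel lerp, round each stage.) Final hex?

#969F5C

Lerp each channel 57% toward 0:
  R: 211 − 120.27 = 90.73 → 91
  G: 245 + 0.57×(0−245) = 245 − 139.65 = 105.35 → 105
  B: 0 + 0 = 0 → 0
After the shade: rgb(91, 105, 0) = #5B6900.
Per channel, c → c + 0.36(255 − c):
  R: 91 + 0.36×(255−91) = 91 + 59.04 = 150.04 → 150
  G: 105 + 0.36×(255−105) = 105 + 54 = 159 → 159
  B: 0 + 0.36×(255−0) = 0 + 91.8 = 91.8 → 92
rgb(150, 159, 92) = #969F5C.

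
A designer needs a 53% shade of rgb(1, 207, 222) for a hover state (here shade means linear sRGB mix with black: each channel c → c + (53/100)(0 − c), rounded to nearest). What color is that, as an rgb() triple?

Per channel, c → c + 0.53(0 − c):
  R: 1 − 0.53 = 0.47 → 0
  G: 207 + 0.53×(0−207) = 207 − 109.71 = 97.29 → 97
  B: 222 + 0.53×(0−222) = 222 − 117.66 = 104.34 → 104

rgb(0, 97, 104)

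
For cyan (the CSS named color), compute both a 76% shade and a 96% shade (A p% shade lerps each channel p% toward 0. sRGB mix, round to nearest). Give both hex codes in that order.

CSS cyan is rgb(0, 255, 255).
76% shade:
  R: 0 + 0.76×(0−0) = 0 + 0 = 0 → 0
  G: 255 + 0.76×(0−255) = 255 − 193.8 = 61.2 → 61
  B: 255 − 193.8 = 61.2 → 61
  → #003D3D
96% shade:
  R: 0 + 0.96×(0−0) = 0 + 0 = 0 → 0
  G: 255 + 0.96×(0−255) = 255 − 244.8 = 10.2 → 10
  B: 255 + 0.96×(0−255) = 255 − 244.8 = 10.2 → 10
  → #000A0A

#003D3D, #000A0A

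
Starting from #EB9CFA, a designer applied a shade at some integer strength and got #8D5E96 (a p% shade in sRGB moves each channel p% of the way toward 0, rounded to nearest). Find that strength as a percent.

40%

#EB9CFA is rgb(235, 156, 250); #8D5E96 is rgb(141, 94, 150).
On the B channel (widest range): 150 ≈ 250 + (p/100)(0 − 250), so p ≈ 100×(150 − 250)/(0 − 250) = -10000/-250 = 40.00.
p = 40 reproduces all three channels after rounding.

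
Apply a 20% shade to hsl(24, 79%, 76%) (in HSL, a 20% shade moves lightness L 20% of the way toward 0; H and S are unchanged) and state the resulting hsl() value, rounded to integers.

hsl(24, 79%, 61%)

L moves 20% from 76 toward 0: 76 − 15.2 = 60.8 → 61.
H and S are unchanged.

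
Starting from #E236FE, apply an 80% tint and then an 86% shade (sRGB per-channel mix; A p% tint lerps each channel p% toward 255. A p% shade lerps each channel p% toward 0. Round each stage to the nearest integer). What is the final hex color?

#E236FE is rgb(226, 54, 254).
An 80% tint moves each channel 80% toward 255:
  R: 226 + 0.8×(255−226) = 226 + 23.2 = 249.2 → 249
  G: 54 + 160.8 = 214.8 → 215
  B: 254 + 0.8×(255−254) = 254 + 0.8 = 254.8 → 255
After the tint: rgb(249, 215, 255) = #F9D7FF.
Per channel, c → c + 0.86(0 − c):
  R: 249 − 214.14 = 34.86 → 35
  G: 215 − 184.9 = 30.1 → 30
  B: 255 − 219.3 = 35.7 → 36
rgb(35, 30, 36) = #231E24.

#231E24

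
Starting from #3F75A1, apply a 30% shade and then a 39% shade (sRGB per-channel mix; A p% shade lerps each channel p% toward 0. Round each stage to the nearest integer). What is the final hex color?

#1B3245

#3F75A1 is rgb(63, 117, 161).
A 30% shade moves each channel 30% toward 0:
  R: 63 − 18.9 = 44.1 → 44
  G: 117 + 0.3×(0−117) = 117 − 35.1 = 81.9 → 82
  B: 161 + 0.3×(0−161) = 161 − 48.3 = 112.7 → 113
After the shade: rgb(44, 82, 113) = #2C5271.
Lerp each channel 39% toward 0:
  R: 44 + 0.39×(0−44) = 44 − 17.16 = 26.84 → 27
  G: 82 − 31.98 = 50.02 → 50
  B: 113 − 44.07 = 68.93 → 69
rgb(27, 50, 69) = #1B3245.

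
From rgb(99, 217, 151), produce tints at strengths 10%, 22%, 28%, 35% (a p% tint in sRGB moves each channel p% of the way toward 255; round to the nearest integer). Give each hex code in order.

#73DDA1, #85E1AE, #8FE4B4, #9AE6BB

10%: (99 + 15.6 = 114.6→115, 217 + 3.8 = 220.8→221, 151 + 10.4 = 161.4→161) → #73DDA1
22%: (99 + 34.32 = 133.32→133, 217 + 8.36 = 225.36→225, 151 + 22.88 = 173.88→174) → #85E1AE
28%: (99 + 43.68 = 142.68→143, 217 + 10.64 = 227.64→228, 151 + 29.12 = 180.12→180) → #8FE4B4
35%: (99 + 54.6 = 153.6→154, 217 + 13.3 = 230.3→230, 151 + 36.4 = 187.4→187) → #9AE6BB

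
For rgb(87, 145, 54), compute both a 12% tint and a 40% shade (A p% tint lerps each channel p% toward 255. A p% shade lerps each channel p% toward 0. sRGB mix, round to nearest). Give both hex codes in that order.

#6B9E4E, #345720

12% tint:
  R: 87 + 20.16 = 107.16 → 107
  G: 145 + 0.12×(255−145) = 145 + 13.2 = 158.2 → 158
  B: 54 + 0.12×(255−54) = 54 + 24.12 = 78.12 → 78
  → #6B9E4E
40% shade:
  R: 87 + 0.4×(0−87) = 87 − 34.8 = 52.2 → 52
  G: 145 + 0.4×(0−145) = 145 − 58 = 87 → 87
  B: 54 + 0.4×(0−54) = 54 − 21.6 = 32.4 → 32
  → #345720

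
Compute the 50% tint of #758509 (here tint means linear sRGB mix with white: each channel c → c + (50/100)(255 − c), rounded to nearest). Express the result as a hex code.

#758509 is rgb(117, 133, 9).
Lerp each channel 50% toward 255:
  R: 117 + 0.5×(255−117) = 117 + 69 = 186 → 186
  G: 133 + 0.5×(255−133) = 133 + 61 = 194 → 194
  B: 9 + 0.5×(255−9) = 9 + 123 = 132 → 132
rgb(186, 194, 132) = #bac284.

#bac284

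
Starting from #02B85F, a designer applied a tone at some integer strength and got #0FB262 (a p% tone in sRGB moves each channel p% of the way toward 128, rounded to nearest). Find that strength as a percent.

#02B85F is rgb(2, 184, 95); #0FB262 is rgb(15, 178, 98).
On the R channel (widest range): 15 ≈ 2 + (p/100)(128 − 2), so p ≈ 100×(15 − 2)/(128 − 2) = 1300/126 = 10.32.
p = 10 reproduces all three channels after rounding.

10%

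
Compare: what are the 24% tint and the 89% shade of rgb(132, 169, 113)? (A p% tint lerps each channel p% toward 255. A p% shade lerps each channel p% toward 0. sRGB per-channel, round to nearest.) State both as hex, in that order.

#A2BE93, #0F130C

24% tint:
  R: 132 + 0.24×(255−132) = 132 + 29.52 = 161.52 → 162
  G: 169 + 20.64 = 189.64 → 190
  B: 113 + 34.08 = 147.08 → 147
  → #A2BE93
89% shade:
  R: 132 + 0.89×(0−132) = 132 − 117.48 = 14.52 → 15
  G: 169 − 150.41 = 18.59 → 19
  B: 113 + 0.89×(0−113) = 113 − 100.57 = 12.43 → 12
  → #0F130C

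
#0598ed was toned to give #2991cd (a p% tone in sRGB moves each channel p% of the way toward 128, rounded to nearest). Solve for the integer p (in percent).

#0598ed is rgb(5, 152, 237); #2991cd is rgb(41, 145, 205).
On the R channel (widest range): 41 ≈ 5 + (p/100)(128 − 5), so p ≈ 100×(41 − 5)/(128 − 5) = 3600/123 = 29.27.
p = 29 reproduces all three channels after rounding.

29%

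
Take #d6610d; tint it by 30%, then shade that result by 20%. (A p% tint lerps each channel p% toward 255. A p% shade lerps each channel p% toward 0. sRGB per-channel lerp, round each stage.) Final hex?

#b57345

#d6610d is rgb(214, 97, 13).
Per channel, c → c + 0.3(255 − c):
  R: 214 + 12.3 = 226.3 → 226
  G: 97 + 0.3×(255−97) = 97 + 47.4 = 144.4 → 144
  B: 13 + 72.6 = 85.6 → 86
After the tint: rgb(226, 144, 86) = #e29056.
A 20% shade moves each channel 20% toward 0:
  R: 226 + 0.2×(0−226) = 226 − 45.2 = 180.8 → 181
  G: 144 + 0.2×(0−144) = 144 − 28.8 = 115.2 → 115
  B: 86 + 0.2×(0−86) = 86 − 17.2 = 68.8 → 69
rgb(181, 115, 69) = #b57345.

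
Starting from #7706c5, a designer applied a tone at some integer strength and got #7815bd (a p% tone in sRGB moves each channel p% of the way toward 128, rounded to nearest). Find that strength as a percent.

#7706c5 is rgb(119, 6, 197); #7815bd is rgb(120, 21, 189).
On the G channel (widest range): 21 ≈ 6 + (p/100)(128 − 6), so p ≈ 100×(21 − 6)/(128 − 6) = 1500/122 = 12.30.
p = 12 reproduces all three channels after rounding.

12%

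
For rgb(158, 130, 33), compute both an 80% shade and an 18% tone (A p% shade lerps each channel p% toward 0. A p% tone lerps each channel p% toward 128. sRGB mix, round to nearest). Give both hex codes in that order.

#201a07, #998232

80% shade:
  R: 158 + 0.8×(0−158) = 158 − 126.4 = 31.6 → 32
  G: 130 + 0.8×(0−130) = 130 − 104 = 26 → 26
  B: 33 + 0.8×(0−33) = 33 − 26.4 = 6.6 → 7
  → #201a07
18% tone:
  R: 158 − 5.4 = 152.6 → 153
  G: 130 + 0.18×(128−130) = 130 − 0.36 = 129.64 → 130
  B: 33 + 17.1 = 50.1 → 50
  → #998232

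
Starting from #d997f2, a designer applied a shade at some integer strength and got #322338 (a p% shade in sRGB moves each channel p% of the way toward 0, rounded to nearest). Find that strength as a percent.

#d997f2 is rgb(217, 151, 242); #322338 is rgb(50, 35, 56).
On the B channel (widest range): 56 ≈ 242 + (p/100)(0 − 242), so p ≈ 100×(56 − 242)/(0 − 242) = -18600/-242 = 76.86.
p = 77 reproduces all three channels after rounding.

77%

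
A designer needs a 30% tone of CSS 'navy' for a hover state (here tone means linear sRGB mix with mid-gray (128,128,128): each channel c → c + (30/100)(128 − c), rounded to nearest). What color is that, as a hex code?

#262680

CSS navy is rgb(0, 0, 128).
Per channel, c → c + 0.3(128 − c):
  R: 0 + 38.4 = 38.4 → 38
  G: 0 + 0.3×(128−0) = 0 + 38.4 = 38.4 → 38
  B: 128 + 0 = 128 → 128
rgb(38, 38, 128) = #262680.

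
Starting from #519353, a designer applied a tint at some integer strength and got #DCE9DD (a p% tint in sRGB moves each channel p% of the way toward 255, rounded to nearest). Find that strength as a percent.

80%

#519353 is rgb(81, 147, 83); #DCE9DD is rgb(220, 233, 221).
On the R channel (widest range): 220 ≈ 81 + (p/100)(255 − 81), so p ≈ 100×(220 − 81)/(255 − 81) = 13900/174 = 79.89.
p = 80 reproduces all three channels after rounding.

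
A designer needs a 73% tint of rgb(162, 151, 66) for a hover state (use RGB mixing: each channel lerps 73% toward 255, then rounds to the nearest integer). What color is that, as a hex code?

#E6E3CC

Per channel, c → c + 0.73(255 − c):
  R: 162 + 0.73×(255−162) = 162 + 67.89 = 229.89 → 230
  G: 151 + 0.73×(255−151) = 151 + 75.92 = 226.92 → 227
  B: 66 + 0.73×(255−66) = 66 + 137.97 = 203.97 → 204
rgb(230, 227, 204) = #E6E3CC.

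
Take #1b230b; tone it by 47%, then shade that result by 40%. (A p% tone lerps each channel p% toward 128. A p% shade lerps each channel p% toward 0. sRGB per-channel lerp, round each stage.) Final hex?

#1b230b is rgb(27, 35, 11).
Per channel, c → c + 0.47(128 − c):
  R: 27 + 0.47×(128−27) = 27 + 47.47 = 74.47 → 74
  G: 35 + 0.47×(128−35) = 35 + 43.71 = 78.71 → 79
  B: 11 + 54.99 = 65.99 → 66
After the tone: rgb(74, 79, 66) = #4a4f42.
Lerp each channel 40% toward 0:
  R: 74 + 0.4×(0−74) = 74 − 29.6 = 44.4 → 44
  G: 79 − 31.6 = 47.4 → 47
  B: 66 − 26.4 = 39.6 → 40
rgb(44, 47, 40) = #2c2f28.

#2c2f28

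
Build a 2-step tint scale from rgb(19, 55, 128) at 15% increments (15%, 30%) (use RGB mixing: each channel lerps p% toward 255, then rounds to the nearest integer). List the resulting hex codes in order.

15%: (19 + 35.4 = 54.4→54, 55 + 30 = 85→85, 128 + 19.05 = 147.05→147) → #365593
30%: (19 + 70.8 = 89.8→90, 55 + 60 = 115→115, 128 + 38.1 = 166.1→166) → #5A73A6

#365593, #5A73A6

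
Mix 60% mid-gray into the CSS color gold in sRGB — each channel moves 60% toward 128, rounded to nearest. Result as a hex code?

#B3A34D

CSS gold is rgb(255, 215, 0).
A 60% tone moves each channel 60% toward 128:
  R: 255 + 0.6×(128−255) = 255 − 76.2 = 178.8 → 179
  G: 215 + 0.6×(128−215) = 215 − 52.2 = 162.8 → 163
  B: 0 + 76.8 = 76.8 → 77
rgb(179, 163, 77) = #B3A34D.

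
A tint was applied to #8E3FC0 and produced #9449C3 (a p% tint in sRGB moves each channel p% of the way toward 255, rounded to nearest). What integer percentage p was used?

#8E3FC0 is rgb(142, 63, 192); #9449C3 is rgb(148, 73, 195).
On the G channel (widest range): 73 ≈ 63 + (p/100)(255 − 63), so p ≈ 100×(73 − 63)/(255 − 63) = 1000/192 = 5.21.
p = 5 reproduces all three channels after rounding.

5%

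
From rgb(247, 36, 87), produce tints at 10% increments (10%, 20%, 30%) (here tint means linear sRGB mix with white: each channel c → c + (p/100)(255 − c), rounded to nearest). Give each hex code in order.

#F83A68, #F95079, #F96689

10%: (247 + 0.8 = 247.8→248, 36 + 21.9 = 57.9→58, 87 + 16.8 = 103.8→104) → #F83A68
20%: (247 + 1.6 = 248.6→249, 36 + 43.8 = 79.8→80, 87 + 33.6 = 120.6→121) → #F95079
30%: (247 + 2.4 = 249.4→249, 36 + 65.7 = 101.7→102, 87 + 50.4 = 137.4→137) → #F96689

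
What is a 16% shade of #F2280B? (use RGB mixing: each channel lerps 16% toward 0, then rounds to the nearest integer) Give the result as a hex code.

#F2280B is rgb(242, 40, 11).
A 16% shade moves each channel 16% toward 0:
  R: 242 − 38.72 = 203.28 → 203
  G: 40 + 0.16×(0−40) = 40 − 6.4 = 33.6 → 34
  B: 11 − 1.76 = 9.24 → 9
rgb(203, 34, 9) = #CB2209.

#CB2209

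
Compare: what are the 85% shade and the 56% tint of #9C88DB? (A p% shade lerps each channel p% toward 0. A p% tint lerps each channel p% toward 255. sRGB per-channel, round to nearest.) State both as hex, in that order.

#171421, #D3CBEF

#9C88DB is rgb(156, 136, 219).
85% shade:
  R: 156 + 0.85×(0−156) = 156 − 132.6 = 23.4 → 23
  G: 136 + 0.85×(0−136) = 136 − 115.6 = 20.4 → 20
  B: 219 + 0.85×(0−219) = 219 − 186.15 = 32.85 → 33
  → #171421
56% tint:
  R: 156 + 0.56×(255−156) = 156 + 55.44 = 211.44 → 211
  G: 136 + 0.56×(255−136) = 136 + 66.64 = 202.64 → 203
  B: 219 + 0.56×(255−219) = 219 + 20.16 = 239.16 → 239
  → #D3CBEF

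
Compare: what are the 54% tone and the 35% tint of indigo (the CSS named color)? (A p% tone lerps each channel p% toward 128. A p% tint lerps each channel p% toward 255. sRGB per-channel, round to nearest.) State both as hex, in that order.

#684581, #8a59ae

CSS indigo is rgb(75, 0, 130).
54% tone:
  R: 75 + 0.54×(128−75) = 75 + 28.62 = 103.62 → 104
  G: 0 + 69.12 = 69.12 → 69
  B: 130 + 0.54×(128−130) = 130 − 1.08 = 128.92 → 129
  → #684581
35% tint:
  R: 75 + 0.35×(255−75) = 75 + 63 = 138 → 138
  G: 0 + 0.35×(255−0) = 0 + 89.25 = 89.25 → 89
  B: 130 + 43.75 = 173.75 → 174
  → #8a59ae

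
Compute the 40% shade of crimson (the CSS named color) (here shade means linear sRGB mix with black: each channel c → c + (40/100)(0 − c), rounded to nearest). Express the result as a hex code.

CSS crimson is rgb(220, 20, 60).
A 40% shade moves each channel 40% toward 0:
  R: 220 + 0.4×(0−220) = 220 − 88 = 132 → 132
  G: 20 + 0.4×(0−20) = 20 − 8 = 12 → 12
  B: 60 + 0.4×(0−60) = 60 − 24 = 36 → 36
rgb(132, 12, 36) = #840C24.

#840C24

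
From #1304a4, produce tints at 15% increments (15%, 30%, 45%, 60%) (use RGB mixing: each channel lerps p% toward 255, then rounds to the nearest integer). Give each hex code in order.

#362ab2, #5a4fbf, #7d75cd, #a19bdb

#1304a4 is rgb(19, 4, 164).
15%: (19 + 35.4 = 54.4→54, 4 + 37.65 = 41.65→42, 164 + 13.65 = 177.65→178) → #362ab2
30%: (19 + 70.8 = 89.8→90, 4 + 75.3 = 79.3→79, 164 + 27.3 = 191.3→191) → #5a4fbf
45%: (19 + 106.2 = 125.2→125, 4 + 112.95 = 116.95→117, 164 + 40.95 = 204.95→205) → #7d75cd
60%: (19 + 141.6 = 160.6→161, 4 + 150.6 = 154.6→155, 164 + 54.6 = 218.6→219) → #a19bdb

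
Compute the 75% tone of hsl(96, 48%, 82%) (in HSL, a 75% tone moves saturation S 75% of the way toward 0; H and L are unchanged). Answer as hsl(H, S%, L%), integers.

hsl(96, 12%, 82%)

S moves 75% from 48 toward 0: 48 − 36 = 12 → 12.
H and L are unchanged.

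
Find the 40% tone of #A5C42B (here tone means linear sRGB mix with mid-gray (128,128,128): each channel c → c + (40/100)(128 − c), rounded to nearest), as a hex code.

#96A94D

#A5C42B is rgb(165, 196, 43).
Lerp each channel 40% toward 128:
  R: 165 + 0.4×(128−165) = 165 − 14.8 = 150.2 → 150
  G: 196 − 27.2 = 168.8 → 169
  B: 43 + 34 = 77 → 77
rgb(150, 169, 77) = #96A94D.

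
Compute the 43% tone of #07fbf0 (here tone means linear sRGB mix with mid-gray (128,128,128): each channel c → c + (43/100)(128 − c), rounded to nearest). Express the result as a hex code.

#07fbf0 is rgb(7, 251, 240).
Per channel, c → c + 0.43(128 − c):
  R: 7 + 52.03 = 59.03 → 59
  G: 251 − 52.89 = 198.11 → 198
  B: 240 + 0.43×(128−240) = 240 − 48.16 = 191.84 → 192
rgb(59, 198, 192) = #3bc6c0.

#3bc6c0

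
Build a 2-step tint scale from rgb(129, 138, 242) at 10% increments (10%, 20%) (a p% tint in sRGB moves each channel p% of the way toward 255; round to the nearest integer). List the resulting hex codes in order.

#8e96f3, #9aa1f5

10%: (129 + 12.6 = 141.6→142, 138 + 11.7 = 149.7→150, 242 + 1.3 = 243.3→243) → #8e96f3
20%: (129 + 25.2 = 154.2→154, 138 + 23.4 = 161.4→161, 242 + 2.6 = 244.6→245) → #9aa1f5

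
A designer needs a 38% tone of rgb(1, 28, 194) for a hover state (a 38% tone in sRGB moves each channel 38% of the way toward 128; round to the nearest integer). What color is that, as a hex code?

#3142a9

Lerp each channel 38% toward 128:
  R: 1 + 0.38×(128−1) = 1 + 48.26 = 49.26 → 49
  G: 28 + 0.38×(128−28) = 28 + 38 = 66 → 66
  B: 194 − 25.08 = 168.92 → 169
rgb(49, 66, 169) = #3142a9.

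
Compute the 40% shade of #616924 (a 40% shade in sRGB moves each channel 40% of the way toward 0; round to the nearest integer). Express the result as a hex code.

#3a3f16

#616924 is rgb(97, 105, 36).
A 40% shade moves each channel 40% toward 0:
  R: 97 − 38.8 = 58.2 → 58
  G: 105 − 42 = 63 → 63
  B: 36 − 14.4 = 21.6 → 22
rgb(58, 63, 22) = #3a3f16.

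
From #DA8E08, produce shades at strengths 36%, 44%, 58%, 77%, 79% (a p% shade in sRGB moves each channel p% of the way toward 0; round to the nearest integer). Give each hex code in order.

#DA8E08 is rgb(218, 142, 8).
36%: (218 − 78.48 = 139.52→140, 142 − 51.12 = 90.88→91, 8 − 2.88 = 5.12→5) → #8C5B05
44%: (218 − 95.92 = 122.08→122, 142 − 62.48 = 79.52→80, 8 − 3.52 = 4.48→4) → #7A5004
58%: (218 − 126.44 = 91.56→92, 142 − 82.36 = 59.64→60, 8 − 4.64 = 3.36→3) → #5C3C03
77%: (218 − 167.86 = 50.14→50, 142 − 109.34 = 32.66→33, 8 − 6.16 = 1.84→2) → #322102
79%: (218 − 172.22 = 45.78→46, 142 − 112.18 = 29.82→30, 8 − 6.32 = 1.68→2) → #2E1E02

#8C5B05, #7A5004, #5C3C03, #322102, #2E1E02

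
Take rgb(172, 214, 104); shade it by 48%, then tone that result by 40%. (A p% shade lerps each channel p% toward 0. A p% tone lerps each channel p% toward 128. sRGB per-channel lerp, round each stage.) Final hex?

A 48% shade moves each channel 48% toward 0:
  R: 172 + 0.48×(0−172) = 172 − 82.56 = 89.44 → 89
  G: 214 + 0.48×(0−214) = 214 − 102.72 = 111.28 → 111
  B: 104 − 49.92 = 54.08 → 54
After the shade: rgb(89, 111, 54) = #596F36.
A 40% tone moves each channel 40% toward 128:
  R: 89 + 0.4×(128−89) = 89 + 15.6 = 104.6 → 105
  G: 111 + 0.4×(128−111) = 111 + 6.8 = 117.8 → 118
  B: 54 + 0.4×(128−54) = 54 + 29.6 = 83.6 → 84
rgb(105, 118, 84) = #697654.

#697654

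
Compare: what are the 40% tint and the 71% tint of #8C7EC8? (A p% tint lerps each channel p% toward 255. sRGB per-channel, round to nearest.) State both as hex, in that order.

#BAB2DE, #DEDAEF

#8C7EC8 is rgb(140, 126, 200).
40% tint:
  R: 140 + 46 = 186 → 186
  G: 126 + 51.6 = 177.6 → 178
  B: 200 + 22 = 222 → 222
  → #BAB2DE
71% tint:
  R: 140 + 0.71×(255−140) = 140 + 81.65 = 221.65 → 222
  G: 126 + 91.59 = 217.59 → 218
  B: 200 + 0.71×(255−200) = 200 + 39.05 = 239.05 → 239
  → #DEDAEF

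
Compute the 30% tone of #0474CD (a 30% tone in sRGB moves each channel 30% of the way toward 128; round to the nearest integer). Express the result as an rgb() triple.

#0474CD is rgb(4, 116, 205).
Lerp each channel 30% toward 128:
  R: 4 + 37.2 = 41.2 → 41
  G: 116 + 3.6 = 119.6 → 120
  B: 205 − 23.1 = 181.9 → 182

rgb(41, 120, 182)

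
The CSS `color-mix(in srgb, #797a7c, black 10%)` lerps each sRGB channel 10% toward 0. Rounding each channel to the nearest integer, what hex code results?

#797a7c is rgb(121, 122, 124).
A 10% shade moves each channel 10% toward 0:
  R: 121 − 12.1 = 108.9 → 109
  G: 122 − 12.2 = 109.8 → 110
  B: 124 − 12.4 = 111.6 → 112
rgb(109, 110, 112) = #6d6e70.

#6d6e70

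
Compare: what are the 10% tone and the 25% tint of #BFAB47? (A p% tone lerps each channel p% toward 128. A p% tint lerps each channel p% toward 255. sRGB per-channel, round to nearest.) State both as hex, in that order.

#BFAB47 is rgb(191, 171, 71).
10% tone:
  R: 191 + 0.1×(128−191) = 191 − 6.3 = 184.7 → 185
  G: 171 + 0.1×(128−171) = 171 − 4.3 = 166.7 → 167
  B: 71 + 5.7 = 76.7 → 77
  → #B9A74D
25% tint:
  R: 191 + 16 = 207 → 207
  G: 171 + 21 = 192 → 192
  B: 71 + 0.25×(255−71) = 71 + 46 = 117 → 117
  → #CFC075

#B9A74D, #CFC075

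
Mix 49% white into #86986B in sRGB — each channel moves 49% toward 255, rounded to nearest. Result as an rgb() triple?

rgb(193, 202, 180)

#86986B is rgb(134, 152, 107).
Lerp each channel 49% toward 255:
  R: 134 + 0.49×(255−134) = 134 + 59.29 = 193.29 → 193
  G: 152 + 0.49×(255−152) = 152 + 50.47 = 202.47 → 202
  B: 107 + 72.52 = 179.52 → 180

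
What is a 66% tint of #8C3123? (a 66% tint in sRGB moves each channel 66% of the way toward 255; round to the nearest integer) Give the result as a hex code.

#8C3123 is rgb(140, 49, 35).
A 66% tint moves each channel 66% toward 255:
  R: 140 + 0.66×(255−140) = 140 + 75.9 = 215.9 → 216
  G: 49 + 135.96 = 184.96 → 185
  B: 35 + 145.2 = 180.2 → 180
rgb(216, 185, 180) = #D8B9B4.

#D8B9B4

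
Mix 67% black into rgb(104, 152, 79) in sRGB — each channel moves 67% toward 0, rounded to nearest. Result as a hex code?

Lerp each channel 67% toward 0:
  R: 104 − 69.68 = 34.32 → 34
  G: 152 + 0.67×(0−152) = 152 − 101.84 = 50.16 → 50
  B: 79 − 52.93 = 26.07 → 26
rgb(34, 50, 26) = #22321A.

#22321A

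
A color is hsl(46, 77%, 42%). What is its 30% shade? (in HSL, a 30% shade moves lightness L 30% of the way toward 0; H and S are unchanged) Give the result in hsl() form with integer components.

L moves 30% from 42 toward 0: 42 − 12.6 = 29.4 → 29.
H and S are unchanged.

hsl(46, 77%, 29%)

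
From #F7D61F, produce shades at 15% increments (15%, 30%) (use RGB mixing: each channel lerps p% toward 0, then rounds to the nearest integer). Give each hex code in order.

#D2B61A, #AD9616

#F7D61F is rgb(247, 214, 31).
15%: (247 − 37.05 = 209.95→210, 214 − 32.1 = 181.9→182, 31 − 4.65 = 26.35→26) → #D2B61A
30%: (247 − 74.1 = 172.9→173, 214 − 64.2 = 149.8→150, 31 − 9.3 = 21.7→22) → #AD9616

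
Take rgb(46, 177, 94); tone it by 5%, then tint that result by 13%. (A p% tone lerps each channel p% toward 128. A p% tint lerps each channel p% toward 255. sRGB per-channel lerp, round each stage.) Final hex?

Lerp each channel 5% toward 128:
  R: 46 + 4.1 = 50.1 → 50
  G: 177 + 0.05×(128−177) = 177 − 2.45 = 174.55 → 175
  B: 94 + 1.7 = 95.7 → 96
After the tone: rgb(50, 175, 96) = #32af60.
Per channel, c → c + 0.13(255 − c):
  R: 50 + 26.65 = 76.65 → 77
  G: 175 + 0.13×(255−175) = 175 + 10.4 = 185.4 → 185
  B: 96 + 20.67 = 116.67 → 117
rgb(77, 185, 117) = #4db975.

#4db975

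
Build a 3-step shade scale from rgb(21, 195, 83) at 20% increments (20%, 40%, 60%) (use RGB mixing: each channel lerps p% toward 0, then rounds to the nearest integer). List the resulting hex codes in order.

#119C42, #0D7532, #084E21

20%: (21 − 4.2 = 16.8→17, 195 − 39 = 156→156, 83 − 16.6 = 66.4→66) → #119C42
40%: (21 − 8.4 = 12.6→13, 195 − 78 = 117→117, 83 − 33.2 = 49.8→50) → #0D7532
60%: (21 − 12.6 = 8.4→8, 195 − 117 = 78→78, 83 − 49.8 = 33.2→33) → #084E21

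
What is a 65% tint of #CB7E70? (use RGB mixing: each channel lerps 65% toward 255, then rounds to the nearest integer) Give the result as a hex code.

#CB7E70 is rgb(203, 126, 112).
A 65% tint moves each channel 65% toward 255:
  R: 203 + 33.8 = 236.8 → 237
  G: 126 + 0.65×(255−126) = 126 + 83.85 = 209.85 → 210
  B: 112 + 0.65×(255−112) = 112 + 92.95 = 204.95 → 205
rgb(237, 210, 205) = #EDD2CD.

#EDD2CD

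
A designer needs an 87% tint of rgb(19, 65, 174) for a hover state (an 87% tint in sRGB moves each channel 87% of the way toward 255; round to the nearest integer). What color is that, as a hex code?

#e0e6f4

Lerp each channel 87% toward 255:
  R: 19 + 205.32 = 224.32 → 224
  G: 65 + 0.87×(255−65) = 65 + 165.3 = 230.3 → 230
  B: 174 + 70.47 = 244.47 → 244
rgb(224, 230, 244) = #e0e6f4.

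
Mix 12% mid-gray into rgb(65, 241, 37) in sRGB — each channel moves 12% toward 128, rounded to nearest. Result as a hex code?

#49E330

Lerp each channel 12% toward 128:
  R: 65 + 7.56 = 72.56 → 73
  G: 241 − 13.56 = 227.44 → 227
  B: 37 + 10.92 = 47.92 → 48
rgb(73, 227, 48) = #49E330.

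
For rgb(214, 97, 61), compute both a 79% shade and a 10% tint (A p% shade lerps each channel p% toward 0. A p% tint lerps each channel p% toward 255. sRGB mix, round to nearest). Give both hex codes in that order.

79% shade:
  R: 214 + 0.79×(0−214) = 214 − 169.06 = 44.94 → 45
  G: 97 + 0.79×(0−97) = 97 − 76.63 = 20.37 → 20
  B: 61 − 48.19 = 12.81 → 13
  → #2D140D
10% tint:
  R: 214 + 4.1 = 218.1 → 218
  G: 97 + 15.8 = 112.8 → 113
  B: 61 + 19.4 = 80.4 → 80
  → #DA7150

#2D140D, #DA7150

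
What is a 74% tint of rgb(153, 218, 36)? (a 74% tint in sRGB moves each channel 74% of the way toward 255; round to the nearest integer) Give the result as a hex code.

#e4f5c6

Per channel, c → c + 0.74(255 − c):
  R: 153 + 0.74×(255−153) = 153 + 75.48 = 228.48 → 228
  G: 218 + 27.38 = 245.38 → 245
  B: 36 + 0.74×(255−36) = 36 + 162.06 = 198.06 → 198
rgb(228, 245, 198) = #e4f5c6.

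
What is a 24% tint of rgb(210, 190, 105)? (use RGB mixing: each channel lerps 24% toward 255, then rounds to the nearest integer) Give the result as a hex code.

A 24% tint moves each channel 24% toward 255:
  R: 210 + 0.24×(255−210) = 210 + 10.8 = 220.8 → 221
  G: 190 + 15.6 = 205.6 → 206
  B: 105 + 0.24×(255−105) = 105 + 36 = 141 → 141
rgb(221, 206, 141) = #DDCE8D.

#DDCE8D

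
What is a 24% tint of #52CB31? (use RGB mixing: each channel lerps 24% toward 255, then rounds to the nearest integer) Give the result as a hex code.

#7CD762

#52CB31 is rgb(82, 203, 49).
A 24% tint moves each channel 24% toward 255:
  R: 82 + 0.24×(255−82) = 82 + 41.52 = 123.52 → 124
  G: 203 + 0.24×(255−203) = 203 + 12.48 = 215.48 → 215
  B: 49 + 49.44 = 98.44 → 98
rgb(124, 215, 98) = #7CD762.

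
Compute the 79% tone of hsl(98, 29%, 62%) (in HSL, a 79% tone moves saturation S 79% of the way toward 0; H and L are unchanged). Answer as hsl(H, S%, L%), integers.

S moves 79% from 29 toward 0: 29 − 22.91 = 6.09 → 6.
H and L are unchanged.

hsl(98, 6%, 62%)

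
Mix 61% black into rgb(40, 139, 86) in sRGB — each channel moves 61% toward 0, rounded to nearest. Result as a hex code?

#103622

Per channel, c → c + 0.61(0 − c):
  R: 40 + 0.61×(0−40) = 40 − 24.4 = 15.6 → 16
  G: 139 + 0.61×(0−139) = 139 − 84.79 = 54.21 → 54
  B: 86 + 0.61×(0−86) = 86 − 52.46 = 33.54 → 34
rgb(16, 54, 34) = #103622.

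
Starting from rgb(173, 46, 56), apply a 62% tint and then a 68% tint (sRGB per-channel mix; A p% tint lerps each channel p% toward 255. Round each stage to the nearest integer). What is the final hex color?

A 62% tint moves each channel 62% toward 255:
  R: 173 + 50.84 = 223.84 → 224
  G: 46 + 0.62×(255−46) = 46 + 129.58 = 175.58 → 176
  B: 56 + 123.38 = 179.38 → 179
After the tint: rgb(224, 176, 179) = #e0b0b3.
Per channel, c → c + 0.68(255 − c):
  R: 224 + 0.68×(255−224) = 224 + 21.08 = 245.08 → 245
  G: 176 + 0.68×(255−176) = 176 + 53.72 = 229.72 → 230
  B: 179 + 51.68 = 230.68 → 231
rgb(245, 230, 231) = #f5e6e7.

#f5e6e7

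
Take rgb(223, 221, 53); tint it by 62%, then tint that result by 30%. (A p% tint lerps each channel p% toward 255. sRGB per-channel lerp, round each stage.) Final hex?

A 62% tint moves each channel 62% toward 255:
  R: 223 + 19.84 = 242.84 → 243
  G: 221 + 0.62×(255−221) = 221 + 21.08 = 242.08 → 242
  B: 53 + 0.62×(255−53) = 53 + 125.24 = 178.24 → 178
After the tint: rgb(243, 242, 178) = #F3F2B2.
Per channel, c → c + 0.3(255 − c):
  R: 243 + 3.6 = 246.6 → 247
  G: 242 + 3.9 = 245.9 → 246
  B: 178 + 23.1 = 201.1 → 201
rgb(247, 246, 201) = #F7F6C9.

#F7F6C9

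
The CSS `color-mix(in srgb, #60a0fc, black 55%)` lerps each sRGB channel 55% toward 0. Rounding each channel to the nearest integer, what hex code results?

#2b4871

#60a0fc is rgb(96, 160, 252).
A 55% shade moves each channel 55% toward 0:
  R: 96 + 0.55×(0−96) = 96 − 52.8 = 43.2 → 43
  G: 160 + 0.55×(0−160) = 160 − 88 = 72 → 72
  B: 252 + 0.55×(0−252) = 252 − 138.6 = 113.4 → 113
rgb(43, 72, 113) = #2b4871.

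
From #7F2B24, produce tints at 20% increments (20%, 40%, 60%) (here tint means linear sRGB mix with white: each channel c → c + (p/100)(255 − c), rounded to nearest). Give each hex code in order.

#7F2B24 is rgb(127, 43, 36).
20%: (127 + 25.6 = 152.6→153, 43 + 42.4 = 85.4→85, 36 + 43.8 = 79.8→80) → #995550
40%: (127 + 51.2 = 178.2→178, 43 + 84.8 = 127.8→128, 36 + 87.6 = 123.6→124) → #B2807C
60%: (127 + 76.8 = 203.8→204, 43 + 127.2 = 170.2→170, 36 + 131.4 = 167.4→167) → #CCAAA7

#995550, #B2807C, #CCAAA7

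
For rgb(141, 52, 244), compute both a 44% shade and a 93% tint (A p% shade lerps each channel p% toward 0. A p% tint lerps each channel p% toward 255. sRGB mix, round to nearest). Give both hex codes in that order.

#4f1d89, #f7f1fe

44% shade:
  R: 141 + 0.44×(0−141) = 141 − 62.04 = 78.96 → 79
  G: 52 − 22.88 = 29.12 → 29
  B: 244 − 107.36 = 136.64 → 137
  → #4f1d89
93% tint:
  R: 141 + 106.02 = 247.02 → 247
  G: 52 + 0.93×(255−52) = 52 + 188.79 = 240.79 → 241
  B: 244 + 10.23 = 254.23 → 254
  → #f7f1fe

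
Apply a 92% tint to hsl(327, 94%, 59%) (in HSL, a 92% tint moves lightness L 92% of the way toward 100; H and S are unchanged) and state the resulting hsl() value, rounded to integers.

hsl(327, 94%, 97%)

L moves 92% from 59 toward 100: 59 + 37.72 = 96.72 → 97.
H and S are unchanged.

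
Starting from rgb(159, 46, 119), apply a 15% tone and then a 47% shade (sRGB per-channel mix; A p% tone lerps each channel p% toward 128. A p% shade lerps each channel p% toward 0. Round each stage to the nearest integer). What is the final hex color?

#521F40

A 15% tone moves each channel 15% toward 128:
  R: 159 + 0.15×(128−159) = 159 − 4.65 = 154.35 → 154
  G: 46 + 0.15×(128−46) = 46 + 12.3 = 58.3 → 58
  B: 119 + 0.15×(128−119) = 119 + 1.35 = 120.35 → 120
After the tone: rgb(154, 58, 120) = #9A3A78.
Lerp each channel 47% toward 0:
  R: 154 − 72.38 = 81.62 → 82
  G: 58 + 0.47×(0−58) = 58 − 27.26 = 30.74 → 31
  B: 120 + 0.47×(0−120) = 120 − 56.4 = 63.6 → 64
rgb(82, 31, 64) = #521F40.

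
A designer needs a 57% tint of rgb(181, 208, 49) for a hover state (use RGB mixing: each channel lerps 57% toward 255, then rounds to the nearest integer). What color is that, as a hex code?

#DFEBA6

Per channel, c → c + 0.57(255 − c):
  R: 181 + 42.18 = 223.18 → 223
  G: 208 + 26.79 = 234.79 → 235
  B: 49 + 117.42 = 166.42 → 166
rgb(223, 235, 166) = #DFEBA6.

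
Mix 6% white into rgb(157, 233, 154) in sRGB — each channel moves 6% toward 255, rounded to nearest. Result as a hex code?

Lerp each channel 6% toward 255:
  R: 157 + 0.06×(255−157) = 157 + 5.88 = 162.88 → 163
  G: 233 + 0.06×(255−233) = 233 + 1.32 = 234.32 → 234
  B: 154 + 0.06×(255−154) = 154 + 6.06 = 160.06 → 160
rgb(163, 234, 160) = #A3EAA0.

#A3EAA0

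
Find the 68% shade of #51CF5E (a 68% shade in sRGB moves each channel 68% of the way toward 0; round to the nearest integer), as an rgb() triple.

rgb(26, 66, 30)

#51CF5E is rgb(81, 207, 94).
Per channel, c → c + 0.68(0 − c):
  R: 81 − 55.08 = 25.92 → 26
  G: 207 + 0.68×(0−207) = 207 − 140.76 = 66.24 → 66
  B: 94 + 0.68×(0−94) = 94 − 63.92 = 30.08 → 30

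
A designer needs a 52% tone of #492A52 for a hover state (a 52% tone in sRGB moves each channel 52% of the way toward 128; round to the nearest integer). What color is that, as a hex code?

#492A52 is rgb(73, 42, 82).
A 52% tone moves each channel 52% toward 128:
  R: 73 + 28.6 = 101.6 → 102
  G: 42 + 0.52×(128−42) = 42 + 44.72 = 86.72 → 87
  B: 82 + 0.52×(128−82) = 82 + 23.92 = 105.92 → 106
rgb(102, 87, 106) = #66576A.

#66576A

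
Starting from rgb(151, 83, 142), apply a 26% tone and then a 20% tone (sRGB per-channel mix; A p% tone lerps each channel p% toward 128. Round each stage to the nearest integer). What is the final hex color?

#8e6688

A 26% tone moves each channel 26% toward 128:
  R: 151 + 0.26×(128−151) = 151 − 5.98 = 145.02 → 145
  G: 83 + 11.7 = 94.7 → 95
  B: 142 − 3.64 = 138.36 → 138
After the tone: rgb(145, 95, 138) = #915f8a.
Per channel, c → c + 0.2(128 − c):
  R: 145 − 3.4 = 141.6 → 142
  G: 95 + 0.2×(128−95) = 95 + 6.6 = 101.6 → 102
  B: 138 − 2 = 136 → 136
rgb(142, 102, 136) = #8e6688.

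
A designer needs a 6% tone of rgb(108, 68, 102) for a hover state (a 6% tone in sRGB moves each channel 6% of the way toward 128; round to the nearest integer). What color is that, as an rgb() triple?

Lerp each channel 6% toward 128:
  R: 108 + 0.06×(128−108) = 108 + 1.2 = 109.2 → 109
  G: 68 + 0.06×(128−68) = 68 + 3.6 = 71.6 → 72
  B: 102 + 1.56 = 103.56 → 104

rgb(109, 72, 104)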